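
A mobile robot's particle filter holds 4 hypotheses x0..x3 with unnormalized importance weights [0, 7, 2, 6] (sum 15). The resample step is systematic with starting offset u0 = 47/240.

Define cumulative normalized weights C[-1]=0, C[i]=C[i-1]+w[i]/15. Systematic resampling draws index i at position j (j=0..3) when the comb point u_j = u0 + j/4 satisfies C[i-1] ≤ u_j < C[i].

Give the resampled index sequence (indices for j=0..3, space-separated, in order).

1 1 3 3

C = [0, 7/15, 3/5, 1]
j=0: u_0=47/240 ∈ [0, 7/15) → index 1
j=1: u_1=107/240 ∈ [0, 7/15) → index 1
j=2: u_2=167/240 ∈ [3/5, 1) → index 3
j=3: u_3=227/240 ∈ [3/5, 1) → index 3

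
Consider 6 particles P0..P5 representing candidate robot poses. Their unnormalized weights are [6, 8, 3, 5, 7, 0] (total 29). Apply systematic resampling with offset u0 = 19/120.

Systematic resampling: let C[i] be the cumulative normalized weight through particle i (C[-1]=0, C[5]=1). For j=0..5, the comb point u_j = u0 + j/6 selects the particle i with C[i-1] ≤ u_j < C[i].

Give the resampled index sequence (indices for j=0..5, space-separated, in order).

0 1 2 3 4 4

C = [6/29, 14/29, 17/29, 22/29, 1, 1]
j=0: u_0=19/120 ∈ [0, 6/29) → index 0
j=1: u_1=13/40 ∈ [6/29, 14/29) → index 1
j=2: u_2=59/120 ∈ [14/29, 17/29) → index 2
j=3: u_3=79/120 ∈ [17/29, 22/29) → index 3
j=4: u_4=33/40 ∈ [22/29, 1) → index 4
j=5: u_5=119/120 ∈ [22/29, 1) → index 4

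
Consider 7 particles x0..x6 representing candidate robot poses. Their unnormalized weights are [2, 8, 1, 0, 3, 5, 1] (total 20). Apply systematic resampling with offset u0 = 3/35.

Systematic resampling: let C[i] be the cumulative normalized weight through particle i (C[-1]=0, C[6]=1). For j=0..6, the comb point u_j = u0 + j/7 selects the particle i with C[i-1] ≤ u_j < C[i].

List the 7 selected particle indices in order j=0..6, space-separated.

0 1 1 2 4 5 5

C = [1/10, 1/2, 11/20, 11/20, 7/10, 19/20, 1]
j=0: u_0=3/35 ∈ [0, 1/10) → index 0
j=1: u_1=8/35 ∈ [1/10, 1/2) → index 1
j=2: u_2=13/35 ∈ [1/10, 1/2) → index 1
j=3: u_3=18/35 ∈ [1/2, 11/20) → index 2
j=4: u_4=23/35 ∈ [11/20, 7/10) → index 4
j=5: u_5=4/5 ∈ [7/10, 19/20) → index 5
j=6: u_6=33/35 ∈ [7/10, 19/20) → index 5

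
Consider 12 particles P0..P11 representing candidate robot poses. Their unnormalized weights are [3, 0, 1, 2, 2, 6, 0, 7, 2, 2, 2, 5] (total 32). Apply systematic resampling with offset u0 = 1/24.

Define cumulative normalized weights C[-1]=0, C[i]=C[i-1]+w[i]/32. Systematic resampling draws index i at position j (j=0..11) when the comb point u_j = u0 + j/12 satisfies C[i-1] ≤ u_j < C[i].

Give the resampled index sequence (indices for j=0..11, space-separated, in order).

0 3 4 5 5 7 7 7 8 10 11 11

C = [3/32, 3/32, 1/8, 3/16, 1/4, 7/16, 7/16, 21/32, 23/32, 25/32, 27/32, 1]
j=0: u_0=1/24 ∈ [0, 3/32) → index 0
j=1: u_1=1/8 ∈ [1/8, 3/16) → index 3
j=2: u_2=5/24 ∈ [3/16, 1/4) → index 4
j=3: u_3=7/24 ∈ [1/4, 7/16) → index 5
j=4: u_4=3/8 ∈ [1/4, 7/16) → index 5
j=5: u_5=11/24 ∈ [7/16, 21/32) → index 7
j=6: u_6=13/24 ∈ [7/16, 21/32) → index 7
j=7: u_7=5/8 ∈ [7/16, 21/32) → index 7
j=8: u_8=17/24 ∈ [21/32, 23/32) → index 8
j=9: u_9=19/24 ∈ [25/32, 27/32) → index 10
j=10: u_10=7/8 ∈ [27/32, 1) → index 11
j=11: u_11=23/24 ∈ [27/32, 1) → index 11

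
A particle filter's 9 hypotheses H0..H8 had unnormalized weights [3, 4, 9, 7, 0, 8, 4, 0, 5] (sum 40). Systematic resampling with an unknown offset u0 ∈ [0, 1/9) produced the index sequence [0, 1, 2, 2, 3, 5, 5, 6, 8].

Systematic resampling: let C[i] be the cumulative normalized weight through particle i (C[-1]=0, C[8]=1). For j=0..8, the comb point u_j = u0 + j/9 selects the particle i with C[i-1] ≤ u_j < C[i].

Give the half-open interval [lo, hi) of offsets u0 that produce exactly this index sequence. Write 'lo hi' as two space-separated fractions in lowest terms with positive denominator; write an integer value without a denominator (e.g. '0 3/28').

C = [3/40, 7/40, 2/5, 23/40, 23/40, 31/40, 7/8, 7/8, 1]
j=0 picked index 0: u0 ∈ [0, 3/40)
j=1 picked index 1: u0 ∈ [-13/360, 23/360)
j=2 picked index 2: u0 ∈ [-17/360, 8/45)
j=3 picked index 2: u0 ∈ [-19/120, 1/15)
j=4 picked index 3: u0 ∈ [-2/45, 47/360)
j=5 picked index 5: u0 ∈ [7/360, 79/360)
j=6 picked index 5: u0 ∈ [-11/120, 13/120)
j=7 picked index 6: u0 ∈ [-1/360, 7/72)
j=8 picked index 8: u0 ∈ [-1/72, 1/9)
intersection: [7/360, 23/360)

7/360 23/360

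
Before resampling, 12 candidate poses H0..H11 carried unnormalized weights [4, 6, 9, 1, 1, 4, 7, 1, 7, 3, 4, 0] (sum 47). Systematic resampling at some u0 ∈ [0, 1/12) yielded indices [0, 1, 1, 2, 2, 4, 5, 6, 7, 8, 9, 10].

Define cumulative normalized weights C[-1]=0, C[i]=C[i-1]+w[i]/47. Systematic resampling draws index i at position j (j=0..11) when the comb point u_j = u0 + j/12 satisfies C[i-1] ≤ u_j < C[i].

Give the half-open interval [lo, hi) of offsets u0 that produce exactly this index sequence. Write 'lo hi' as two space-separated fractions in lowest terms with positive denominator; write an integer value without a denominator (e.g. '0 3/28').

5/282 17/564

C = [4/47, 10/47, 19/47, 20/47, 21/47, 25/47, 32/47, 33/47, 40/47, 43/47, 1, 1]
j=0 picked index 0: u0 ∈ [0, 4/47)
j=1 picked index 1: u0 ∈ [1/564, 73/564)
j=2 picked index 1: u0 ∈ [-23/282, 13/282)
j=3 picked index 2: u0 ∈ [-7/188, 29/188)
j=4 picked index 2: u0 ∈ [-17/141, 10/141)
j=5 picked index 4: u0 ∈ [5/564, 17/564)
j=6 picked index 5: u0 ∈ [-5/94, 3/94)
j=7 picked index 6: u0 ∈ [-29/564, 55/564)
j=8 picked index 7: u0 ∈ [2/141, 5/141)
j=9 picked index 8: u0 ∈ [-9/188, 19/188)
j=10 picked index 9: u0 ∈ [5/282, 23/282)
j=11 picked index 10: u0 ∈ [-1/564, 1/12)
intersection: [5/282, 17/564)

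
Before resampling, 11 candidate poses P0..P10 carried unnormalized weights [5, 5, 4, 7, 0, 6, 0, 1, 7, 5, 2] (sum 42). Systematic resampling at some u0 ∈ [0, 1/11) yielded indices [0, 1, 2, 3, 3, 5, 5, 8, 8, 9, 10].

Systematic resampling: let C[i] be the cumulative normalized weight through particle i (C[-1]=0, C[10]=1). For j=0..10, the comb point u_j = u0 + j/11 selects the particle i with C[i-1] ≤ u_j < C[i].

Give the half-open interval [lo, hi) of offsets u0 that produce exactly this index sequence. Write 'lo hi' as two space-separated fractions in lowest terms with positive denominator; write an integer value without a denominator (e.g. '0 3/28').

C = [5/42, 5/21, 1/3, 1/2, 1/2, 9/14, 9/14, 2/3, 5/6, 20/21, 1]
j=0 picked index 0: u0 ∈ [0, 5/42)
j=1 picked index 1: u0 ∈ [13/462, 34/231)
j=2 picked index 2: u0 ∈ [13/231, 5/33)
j=3 picked index 3: u0 ∈ [2/33, 5/22)
j=4 picked index 3: u0 ∈ [-1/33, 3/22)
j=5 picked index 5: u0 ∈ [1/22, 29/154)
j=6 picked index 5: u0 ∈ [-1/22, 15/154)
j=7 picked index 8: u0 ∈ [1/33, 13/66)
j=8 picked index 8: u0 ∈ [-2/33, 7/66)
j=9 picked index 9: u0 ∈ [1/66, 31/231)
j=10 picked index 10: u0 ∈ [10/231, 1/11)
intersection: [2/33, 1/11)

2/33 1/11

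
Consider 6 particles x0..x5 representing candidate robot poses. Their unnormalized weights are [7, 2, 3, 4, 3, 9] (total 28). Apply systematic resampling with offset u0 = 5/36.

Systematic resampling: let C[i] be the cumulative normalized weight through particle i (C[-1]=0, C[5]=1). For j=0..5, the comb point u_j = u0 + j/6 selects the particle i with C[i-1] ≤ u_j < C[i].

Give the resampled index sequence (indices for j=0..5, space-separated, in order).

C = [1/4, 9/28, 3/7, 4/7, 19/28, 1]
j=0: u_0=5/36 ∈ [0, 1/4) → index 0
j=1: u_1=11/36 ∈ [1/4, 9/28) → index 1
j=2: u_2=17/36 ∈ [3/7, 4/7) → index 3
j=3: u_3=23/36 ∈ [4/7, 19/28) → index 4
j=4: u_4=29/36 ∈ [19/28, 1) → index 5
j=5: u_5=35/36 ∈ [19/28, 1) → index 5

0 1 3 4 5 5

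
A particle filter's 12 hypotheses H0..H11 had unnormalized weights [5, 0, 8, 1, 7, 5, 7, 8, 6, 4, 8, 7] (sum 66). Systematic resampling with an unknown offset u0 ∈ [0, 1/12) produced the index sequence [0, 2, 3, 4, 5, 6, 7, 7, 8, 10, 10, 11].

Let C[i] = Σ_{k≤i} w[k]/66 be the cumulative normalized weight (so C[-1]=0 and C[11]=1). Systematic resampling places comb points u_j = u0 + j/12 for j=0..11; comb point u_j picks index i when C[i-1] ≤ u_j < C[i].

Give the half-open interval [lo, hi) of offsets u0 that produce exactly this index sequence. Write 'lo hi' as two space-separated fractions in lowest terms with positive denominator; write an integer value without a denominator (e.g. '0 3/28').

1/33 5/132

C = [5/66, 5/66, 13/66, 7/33, 7/22, 13/33, 1/2, 41/66, 47/66, 17/22, 59/66, 1]
j=0 picked index 0: u0 ∈ [0, 5/66)
j=1 picked index 2: u0 ∈ [-1/132, 5/44)
j=2 picked index 3: u0 ∈ [1/33, 1/22)
j=3 picked index 4: u0 ∈ [-5/132, 3/44)
j=4 picked index 5: u0 ∈ [-1/66, 2/33)
j=5 picked index 6: u0 ∈ [-1/44, 1/12)
j=6 picked index 7: u0 ∈ [0, 4/33)
j=7 picked index 7: u0 ∈ [-1/12, 5/132)
j=8 picked index 8: u0 ∈ [-1/22, 1/22)
j=9 picked index 10: u0 ∈ [1/44, 19/132)
j=10 picked index 10: u0 ∈ [-2/33, 2/33)
j=11 picked index 11: u0 ∈ [-1/44, 1/12)
intersection: [1/33, 5/132)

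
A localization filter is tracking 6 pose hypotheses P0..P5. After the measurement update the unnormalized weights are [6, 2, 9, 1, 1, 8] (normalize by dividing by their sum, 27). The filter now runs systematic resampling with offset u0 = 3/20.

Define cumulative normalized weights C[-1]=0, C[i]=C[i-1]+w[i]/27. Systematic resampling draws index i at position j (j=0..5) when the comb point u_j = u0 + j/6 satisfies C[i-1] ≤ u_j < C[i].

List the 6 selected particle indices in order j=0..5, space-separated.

0 2 2 3 5 5

C = [2/9, 8/27, 17/27, 2/3, 19/27, 1]
j=0: u_0=3/20 ∈ [0, 2/9) → index 0
j=1: u_1=19/60 ∈ [8/27, 17/27) → index 2
j=2: u_2=29/60 ∈ [8/27, 17/27) → index 2
j=3: u_3=13/20 ∈ [17/27, 2/3) → index 3
j=4: u_4=49/60 ∈ [19/27, 1) → index 5
j=5: u_5=59/60 ∈ [19/27, 1) → index 5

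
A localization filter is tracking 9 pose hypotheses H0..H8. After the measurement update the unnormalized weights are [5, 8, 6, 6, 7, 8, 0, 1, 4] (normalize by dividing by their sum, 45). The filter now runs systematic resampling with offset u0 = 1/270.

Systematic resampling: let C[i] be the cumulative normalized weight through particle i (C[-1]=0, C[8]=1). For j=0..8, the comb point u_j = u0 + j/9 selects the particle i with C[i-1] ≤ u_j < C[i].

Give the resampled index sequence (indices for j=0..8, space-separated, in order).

0 1 1 2 3 4 4 5 7

C = [1/9, 13/45, 19/45, 5/9, 32/45, 8/9, 8/9, 41/45, 1]
j=0: u_0=1/270 ∈ [0, 1/9) → index 0
j=1: u_1=31/270 ∈ [1/9, 13/45) → index 1
j=2: u_2=61/270 ∈ [1/9, 13/45) → index 1
j=3: u_3=91/270 ∈ [13/45, 19/45) → index 2
j=4: u_4=121/270 ∈ [19/45, 5/9) → index 3
j=5: u_5=151/270 ∈ [5/9, 32/45) → index 4
j=6: u_6=181/270 ∈ [5/9, 32/45) → index 4
j=7: u_7=211/270 ∈ [32/45, 8/9) → index 5
j=8: u_8=241/270 ∈ [8/9, 41/45) → index 7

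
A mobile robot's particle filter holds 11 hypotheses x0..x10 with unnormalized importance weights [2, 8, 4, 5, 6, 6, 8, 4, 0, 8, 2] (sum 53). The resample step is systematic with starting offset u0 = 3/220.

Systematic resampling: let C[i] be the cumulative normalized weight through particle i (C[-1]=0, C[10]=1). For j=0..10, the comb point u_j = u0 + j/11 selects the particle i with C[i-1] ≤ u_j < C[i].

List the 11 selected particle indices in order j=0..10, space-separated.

0 1 2 3 4 4 5 6 7 9 9

C = [2/53, 10/53, 14/53, 19/53, 25/53, 31/53, 39/53, 43/53, 43/53, 51/53, 1]
j=0: u_0=3/220 ∈ [0, 2/53) → index 0
j=1: u_1=23/220 ∈ [2/53, 10/53) → index 1
j=2: u_2=43/220 ∈ [10/53, 14/53) → index 2
j=3: u_3=63/220 ∈ [14/53, 19/53) → index 3
j=4: u_4=83/220 ∈ [19/53, 25/53) → index 4
j=5: u_5=103/220 ∈ [19/53, 25/53) → index 4
j=6: u_6=123/220 ∈ [25/53, 31/53) → index 5
j=7: u_7=13/20 ∈ [31/53, 39/53) → index 6
j=8: u_8=163/220 ∈ [39/53, 43/53) → index 7
j=9: u_9=183/220 ∈ [43/53, 51/53) → index 9
j=10: u_10=203/220 ∈ [43/53, 51/53) → index 9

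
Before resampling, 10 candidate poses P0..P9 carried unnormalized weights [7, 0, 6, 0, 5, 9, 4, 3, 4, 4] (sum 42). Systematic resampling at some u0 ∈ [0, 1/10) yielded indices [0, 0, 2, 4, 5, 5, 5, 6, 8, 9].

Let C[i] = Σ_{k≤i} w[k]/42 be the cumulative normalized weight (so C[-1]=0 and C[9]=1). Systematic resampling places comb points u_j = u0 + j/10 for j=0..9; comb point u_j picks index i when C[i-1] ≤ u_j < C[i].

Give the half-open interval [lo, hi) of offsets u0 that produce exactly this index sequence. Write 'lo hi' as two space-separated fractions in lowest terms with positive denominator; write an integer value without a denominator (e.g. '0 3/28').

1/35 4/105

C = [1/6, 1/6, 13/42, 13/42, 3/7, 9/14, 31/42, 17/21, 19/21, 1]
j=0 picked index 0: u0 ∈ [0, 1/6)
j=1 picked index 0: u0 ∈ [-1/10, 1/15)
j=2 picked index 2: u0 ∈ [-1/30, 23/210)
j=3 picked index 4: u0 ∈ [1/105, 9/70)
j=4 picked index 5: u0 ∈ [1/35, 17/70)
j=5 picked index 5: u0 ∈ [-1/14, 1/7)
j=6 picked index 5: u0 ∈ [-6/35, 3/70)
j=7 picked index 6: u0 ∈ [-2/35, 4/105)
j=8 picked index 8: u0 ∈ [1/105, 11/105)
j=9 picked index 9: u0 ∈ [1/210, 1/10)
intersection: [1/35, 4/105)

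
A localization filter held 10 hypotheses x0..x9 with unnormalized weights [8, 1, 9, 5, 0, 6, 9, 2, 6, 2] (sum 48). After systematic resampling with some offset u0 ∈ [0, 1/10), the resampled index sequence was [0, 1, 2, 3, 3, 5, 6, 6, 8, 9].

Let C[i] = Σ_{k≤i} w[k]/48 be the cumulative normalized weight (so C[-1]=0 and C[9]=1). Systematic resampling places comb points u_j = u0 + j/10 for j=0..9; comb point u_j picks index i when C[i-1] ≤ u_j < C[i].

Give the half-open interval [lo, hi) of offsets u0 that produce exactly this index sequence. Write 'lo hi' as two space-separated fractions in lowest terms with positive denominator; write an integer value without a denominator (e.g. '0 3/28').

C = [1/6, 3/16, 3/8, 23/48, 23/48, 29/48, 19/24, 5/6, 23/24, 1]
j=0 picked index 0: u0 ∈ [0, 1/6)
j=1 picked index 1: u0 ∈ [1/15, 7/80)
j=2 picked index 2: u0 ∈ [-1/80, 7/40)
j=3 picked index 3: u0 ∈ [3/40, 43/240)
j=4 picked index 3: u0 ∈ [-1/40, 19/240)
j=5 picked index 5: u0 ∈ [-1/48, 5/48)
j=6 picked index 6: u0 ∈ [1/240, 23/120)
j=7 picked index 6: u0 ∈ [-23/240, 11/120)
j=8 picked index 8: u0 ∈ [1/30, 19/120)
j=9 picked index 9: u0 ∈ [7/120, 1/10)
intersection: [3/40, 19/240)

3/40 19/240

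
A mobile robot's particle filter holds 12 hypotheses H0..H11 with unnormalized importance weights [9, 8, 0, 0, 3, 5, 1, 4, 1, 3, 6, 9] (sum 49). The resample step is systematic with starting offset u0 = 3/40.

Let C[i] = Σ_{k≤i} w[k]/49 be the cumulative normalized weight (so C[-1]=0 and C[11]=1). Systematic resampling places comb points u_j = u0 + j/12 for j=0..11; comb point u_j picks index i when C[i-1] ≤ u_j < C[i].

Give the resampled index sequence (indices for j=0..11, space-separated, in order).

0 0 1 1 5 5 7 9 10 11 11 11

C = [9/49, 17/49, 17/49, 17/49, 20/49, 25/49, 26/49, 30/49, 31/49, 34/49, 40/49, 1]
j=0: u_0=3/40 ∈ [0, 9/49) → index 0
j=1: u_1=19/120 ∈ [0, 9/49) → index 0
j=2: u_2=29/120 ∈ [9/49, 17/49) → index 1
j=3: u_3=13/40 ∈ [9/49, 17/49) → index 1
j=4: u_4=49/120 ∈ [20/49, 25/49) → index 5
j=5: u_5=59/120 ∈ [20/49, 25/49) → index 5
j=6: u_6=23/40 ∈ [26/49, 30/49) → index 7
j=7: u_7=79/120 ∈ [31/49, 34/49) → index 9
j=8: u_8=89/120 ∈ [34/49, 40/49) → index 10
j=9: u_9=33/40 ∈ [40/49, 1) → index 11
j=10: u_10=109/120 ∈ [40/49, 1) → index 11
j=11: u_11=119/120 ∈ [40/49, 1) → index 11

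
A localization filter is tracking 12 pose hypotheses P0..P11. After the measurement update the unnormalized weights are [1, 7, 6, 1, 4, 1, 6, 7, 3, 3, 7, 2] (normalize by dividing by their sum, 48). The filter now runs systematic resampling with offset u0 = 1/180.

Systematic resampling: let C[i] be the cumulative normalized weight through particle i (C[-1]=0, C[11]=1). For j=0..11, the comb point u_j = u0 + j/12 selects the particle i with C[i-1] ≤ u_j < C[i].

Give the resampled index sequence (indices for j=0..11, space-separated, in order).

0 1 2 2 4 6 6 7 7 9 10 10

C = [1/48, 1/6, 7/24, 5/16, 19/48, 5/12, 13/24, 11/16, 3/4, 13/16, 23/24, 1]
j=0: u_0=1/180 ∈ [0, 1/48) → index 0
j=1: u_1=4/45 ∈ [1/48, 1/6) → index 1
j=2: u_2=31/180 ∈ [1/6, 7/24) → index 2
j=3: u_3=23/90 ∈ [1/6, 7/24) → index 2
j=4: u_4=61/180 ∈ [5/16, 19/48) → index 4
j=5: u_5=19/45 ∈ [5/12, 13/24) → index 6
j=6: u_6=91/180 ∈ [5/12, 13/24) → index 6
j=7: u_7=53/90 ∈ [13/24, 11/16) → index 7
j=8: u_8=121/180 ∈ [13/24, 11/16) → index 7
j=9: u_9=34/45 ∈ [3/4, 13/16) → index 9
j=10: u_10=151/180 ∈ [13/16, 23/24) → index 10
j=11: u_11=83/90 ∈ [13/16, 23/24) → index 10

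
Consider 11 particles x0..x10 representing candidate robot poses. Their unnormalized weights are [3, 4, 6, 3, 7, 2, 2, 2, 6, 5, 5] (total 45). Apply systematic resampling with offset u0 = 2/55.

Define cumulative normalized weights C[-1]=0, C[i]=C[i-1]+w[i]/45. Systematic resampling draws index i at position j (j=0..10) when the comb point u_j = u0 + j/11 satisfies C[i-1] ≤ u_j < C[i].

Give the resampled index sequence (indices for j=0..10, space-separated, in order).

0 1 2 3 4 4 6 8 8 9 10

C = [1/15, 7/45, 13/45, 16/45, 23/45, 5/9, 3/5, 29/45, 7/9, 8/9, 1]
j=0: u_0=2/55 ∈ [0, 1/15) → index 0
j=1: u_1=7/55 ∈ [1/15, 7/45) → index 1
j=2: u_2=12/55 ∈ [7/45, 13/45) → index 2
j=3: u_3=17/55 ∈ [13/45, 16/45) → index 3
j=4: u_4=2/5 ∈ [16/45, 23/45) → index 4
j=5: u_5=27/55 ∈ [16/45, 23/45) → index 4
j=6: u_6=32/55 ∈ [5/9, 3/5) → index 6
j=7: u_7=37/55 ∈ [29/45, 7/9) → index 8
j=8: u_8=42/55 ∈ [29/45, 7/9) → index 8
j=9: u_9=47/55 ∈ [7/9, 8/9) → index 9
j=10: u_10=52/55 ∈ [8/9, 1) → index 10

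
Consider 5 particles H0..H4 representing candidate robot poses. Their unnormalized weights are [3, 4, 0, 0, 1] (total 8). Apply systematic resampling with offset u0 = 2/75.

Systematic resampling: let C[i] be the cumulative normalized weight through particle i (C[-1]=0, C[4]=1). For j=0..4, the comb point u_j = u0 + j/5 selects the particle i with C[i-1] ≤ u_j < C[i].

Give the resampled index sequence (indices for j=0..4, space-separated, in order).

C = [3/8, 7/8, 7/8, 7/8, 1]
j=0: u_0=2/75 ∈ [0, 3/8) → index 0
j=1: u_1=17/75 ∈ [0, 3/8) → index 0
j=2: u_2=32/75 ∈ [3/8, 7/8) → index 1
j=3: u_3=47/75 ∈ [3/8, 7/8) → index 1
j=4: u_4=62/75 ∈ [3/8, 7/8) → index 1

0 0 1 1 1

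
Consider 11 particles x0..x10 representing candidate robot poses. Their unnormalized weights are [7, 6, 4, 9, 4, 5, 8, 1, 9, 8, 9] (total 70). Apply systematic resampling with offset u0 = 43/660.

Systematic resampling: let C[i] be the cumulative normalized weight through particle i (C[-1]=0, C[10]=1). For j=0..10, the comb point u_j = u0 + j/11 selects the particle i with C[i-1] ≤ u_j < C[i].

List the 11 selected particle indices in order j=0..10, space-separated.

C = [1/10, 13/70, 17/70, 13/35, 3/7, 1/2, 43/70, 22/35, 53/70, 61/70, 1]
j=0: u_0=43/660 ∈ [0, 1/10) → index 0
j=1: u_1=103/660 ∈ [1/10, 13/70) → index 1
j=2: u_2=163/660 ∈ [17/70, 13/35) → index 3
j=3: u_3=223/660 ∈ [17/70, 13/35) → index 3
j=4: u_4=283/660 ∈ [3/7, 1/2) → index 5
j=5: u_5=343/660 ∈ [1/2, 43/70) → index 6
j=6: u_6=403/660 ∈ [1/2, 43/70) → index 6
j=7: u_7=463/660 ∈ [22/35, 53/70) → index 8
j=8: u_8=523/660 ∈ [53/70, 61/70) → index 9
j=9: u_9=53/60 ∈ [61/70, 1) → index 10
j=10: u_10=643/660 ∈ [61/70, 1) → index 10

0 1 3 3 5 6 6 8 9 10 10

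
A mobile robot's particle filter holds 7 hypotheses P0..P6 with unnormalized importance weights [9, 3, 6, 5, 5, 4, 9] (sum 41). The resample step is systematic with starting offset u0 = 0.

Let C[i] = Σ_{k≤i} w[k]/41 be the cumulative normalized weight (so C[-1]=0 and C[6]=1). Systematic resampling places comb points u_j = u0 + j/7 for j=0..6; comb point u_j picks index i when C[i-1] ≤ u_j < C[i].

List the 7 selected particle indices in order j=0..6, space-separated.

0 0 1 2 4 5 6

C = [9/41, 12/41, 18/41, 23/41, 28/41, 32/41, 1]
j=0: u_0=0 ∈ [0, 9/41) → index 0
j=1: u_1=1/7 ∈ [0, 9/41) → index 0
j=2: u_2=2/7 ∈ [9/41, 12/41) → index 1
j=3: u_3=3/7 ∈ [12/41, 18/41) → index 2
j=4: u_4=4/7 ∈ [23/41, 28/41) → index 4
j=5: u_5=5/7 ∈ [28/41, 32/41) → index 5
j=6: u_6=6/7 ∈ [32/41, 1) → index 6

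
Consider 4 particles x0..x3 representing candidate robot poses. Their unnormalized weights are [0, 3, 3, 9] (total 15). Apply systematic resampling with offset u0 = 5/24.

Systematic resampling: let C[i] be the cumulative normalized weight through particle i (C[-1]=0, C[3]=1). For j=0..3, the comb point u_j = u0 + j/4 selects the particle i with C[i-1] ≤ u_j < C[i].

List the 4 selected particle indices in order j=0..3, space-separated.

2 3 3 3

C = [0, 1/5, 2/5, 1]
j=0: u_0=5/24 ∈ [1/5, 2/5) → index 2
j=1: u_1=11/24 ∈ [2/5, 1) → index 3
j=2: u_2=17/24 ∈ [2/5, 1) → index 3
j=3: u_3=23/24 ∈ [2/5, 1) → index 3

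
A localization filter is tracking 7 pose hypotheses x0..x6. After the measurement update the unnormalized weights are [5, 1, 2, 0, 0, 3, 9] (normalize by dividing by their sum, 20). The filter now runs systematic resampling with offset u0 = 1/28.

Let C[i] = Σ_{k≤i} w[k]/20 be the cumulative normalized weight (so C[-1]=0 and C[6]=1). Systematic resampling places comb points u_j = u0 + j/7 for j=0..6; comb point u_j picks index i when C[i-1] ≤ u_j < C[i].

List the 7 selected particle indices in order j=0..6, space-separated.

0 0 2 5 6 6 6

C = [1/4, 3/10, 2/5, 2/5, 2/5, 11/20, 1]
j=0: u_0=1/28 ∈ [0, 1/4) → index 0
j=1: u_1=5/28 ∈ [0, 1/4) → index 0
j=2: u_2=9/28 ∈ [3/10, 2/5) → index 2
j=3: u_3=13/28 ∈ [2/5, 11/20) → index 5
j=4: u_4=17/28 ∈ [11/20, 1) → index 6
j=5: u_5=3/4 ∈ [11/20, 1) → index 6
j=6: u_6=25/28 ∈ [11/20, 1) → index 6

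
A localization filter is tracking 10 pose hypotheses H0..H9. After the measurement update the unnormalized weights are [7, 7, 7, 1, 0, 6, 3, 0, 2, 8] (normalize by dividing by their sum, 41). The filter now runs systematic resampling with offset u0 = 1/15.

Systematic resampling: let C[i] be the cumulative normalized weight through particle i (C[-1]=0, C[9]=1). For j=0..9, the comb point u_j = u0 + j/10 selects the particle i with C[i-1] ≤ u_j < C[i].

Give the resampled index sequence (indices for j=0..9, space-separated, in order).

C = [7/41, 14/41, 21/41, 22/41, 22/41, 28/41, 31/41, 31/41, 33/41, 1]
j=0: u_0=1/15 ∈ [0, 7/41) → index 0
j=1: u_1=1/6 ∈ [0, 7/41) → index 0
j=2: u_2=4/15 ∈ [7/41, 14/41) → index 1
j=3: u_3=11/30 ∈ [14/41, 21/41) → index 2
j=4: u_4=7/15 ∈ [14/41, 21/41) → index 2
j=5: u_5=17/30 ∈ [22/41, 28/41) → index 5
j=6: u_6=2/3 ∈ [22/41, 28/41) → index 5
j=7: u_7=23/30 ∈ [31/41, 33/41) → index 8
j=8: u_8=13/15 ∈ [33/41, 1) → index 9
j=9: u_9=29/30 ∈ [33/41, 1) → index 9

0 0 1 2 2 5 5 8 9 9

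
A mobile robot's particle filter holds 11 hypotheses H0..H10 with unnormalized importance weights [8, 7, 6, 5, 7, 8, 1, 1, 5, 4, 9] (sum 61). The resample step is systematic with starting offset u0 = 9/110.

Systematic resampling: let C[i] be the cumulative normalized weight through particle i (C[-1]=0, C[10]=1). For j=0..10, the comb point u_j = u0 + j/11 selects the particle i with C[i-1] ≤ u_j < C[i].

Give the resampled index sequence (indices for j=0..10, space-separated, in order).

0 1 2 3 4 4 5 8 9 10 10

C = [8/61, 15/61, 21/61, 26/61, 33/61, 41/61, 42/61, 43/61, 48/61, 52/61, 1]
j=0: u_0=9/110 ∈ [0, 8/61) → index 0
j=1: u_1=19/110 ∈ [8/61, 15/61) → index 1
j=2: u_2=29/110 ∈ [15/61, 21/61) → index 2
j=3: u_3=39/110 ∈ [21/61, 26/61) → index 3
j=4: u_4=49/110 ∈ [26/61, 33/61) → index 4
j=5: u_5=59/110 ∈ [26/61, 33/61) → index 4
j=6: u_6=69/110 ∈ [33/61, 41/61) → index 5
j=7: u_7=79/110 ∈ [43/61, 48/61) → index 8
j=8: u_8=89/110 ∈ [48/61, 52/61) → index 9
j=9: u_9=9/10 ∈ [52/61, 1) → index 10
j=10: u_10=109/110 ∈ [52/61, 1) → index 10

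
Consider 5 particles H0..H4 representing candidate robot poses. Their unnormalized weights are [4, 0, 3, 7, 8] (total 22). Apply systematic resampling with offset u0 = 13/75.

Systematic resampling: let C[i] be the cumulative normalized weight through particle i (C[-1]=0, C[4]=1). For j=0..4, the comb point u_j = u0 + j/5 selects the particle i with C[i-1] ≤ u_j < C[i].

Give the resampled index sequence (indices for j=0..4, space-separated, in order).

C = [2/11, 2/11, 7/22, 7/11, 1]
j=0: u_0=13/75 ∈ [0, 2/11) → index 0
j=1: u_1=28/75 ∈ [7/22, 7/11) → index 3
j=2: u_2=43/75 ∈ [7/22, 7/11) → index 3
j=3: u_3=58/75 ∈ [7/11, 1) → index 4
j=4: u_4=73/75 ∈ [7/11, 1) → index 4

0 3 3 4 4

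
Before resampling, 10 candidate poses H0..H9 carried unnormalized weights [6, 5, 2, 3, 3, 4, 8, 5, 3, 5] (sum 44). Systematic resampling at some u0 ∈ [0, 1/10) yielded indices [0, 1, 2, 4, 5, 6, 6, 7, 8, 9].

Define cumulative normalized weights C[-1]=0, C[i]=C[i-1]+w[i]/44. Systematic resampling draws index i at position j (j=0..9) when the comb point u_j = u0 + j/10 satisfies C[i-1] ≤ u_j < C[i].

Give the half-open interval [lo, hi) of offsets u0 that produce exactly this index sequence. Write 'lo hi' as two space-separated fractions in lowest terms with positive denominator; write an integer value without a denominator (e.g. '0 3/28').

C = [3/22, 1/4, 13/44, 4/11, 19/44, 23/44, 31/44, 9/11, 39/44, 1]
j=0 picked index 0: u0 ∈ [0, 3/22)
j=1 picked index 1: u0 ∈ [2/55, 3/20)
j=2 picked index 2: u0 ∈ [1/20, 21/220)
j=3 picked index 4: u0 ∈ [7/110, 29/220)
j=4 picked index 5: u0 ∈ [7/220, 27/220)
j=5 picked index 6: u0 ∈ [1/44, 9/44)
j=6 picked index 6: u0 ∈ [-17/220, 23/220)
j=7 picked index 7: u0 ∈ [1/220, 13/110)
j=8 picked index 8: u0 ∈ [1/55, 19/220)
j=9 picked index 9: u0 ∈ [-3/220, 1/10)
intersection: [7/110, 19/220)

7/110 19/220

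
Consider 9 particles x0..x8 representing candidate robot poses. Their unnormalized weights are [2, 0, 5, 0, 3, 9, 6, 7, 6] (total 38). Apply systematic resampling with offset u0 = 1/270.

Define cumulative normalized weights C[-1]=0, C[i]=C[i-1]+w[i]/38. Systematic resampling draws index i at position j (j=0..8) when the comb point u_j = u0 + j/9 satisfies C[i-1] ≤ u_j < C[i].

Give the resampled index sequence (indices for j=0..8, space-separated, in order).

0 2 4 5 5 6 7 7 8

C = [1/19, 1/19, 7/38, 7/38, 5/19, 1/2, 25/38, 16/19, 1]
j=0: u_0=1/270 ∈ [0, 1/19) → index 0
j=1: u_1=31/270 ∈ [1/19, 7/38) → index 2
j=2: u_2=61/270 ∈ [7/38, 5/19) → index 4
j=3: u_3=91/270 ∈ [5/19, 1/2) → index 5
j=4: u_4=121/270 ∈ [5/19, 1/2) → index 5
j=5: u_5=151/270 ∈ [1/2, 25/38) → index 6
j=6: u_6=181/270 ∈ [25/38, 16/19) → index 7
j=7: u_7=211/270 ∈ [25/38, 16/19) → index 7
j=8: u_8=241/270 ∈ [16/19, 1) → index 8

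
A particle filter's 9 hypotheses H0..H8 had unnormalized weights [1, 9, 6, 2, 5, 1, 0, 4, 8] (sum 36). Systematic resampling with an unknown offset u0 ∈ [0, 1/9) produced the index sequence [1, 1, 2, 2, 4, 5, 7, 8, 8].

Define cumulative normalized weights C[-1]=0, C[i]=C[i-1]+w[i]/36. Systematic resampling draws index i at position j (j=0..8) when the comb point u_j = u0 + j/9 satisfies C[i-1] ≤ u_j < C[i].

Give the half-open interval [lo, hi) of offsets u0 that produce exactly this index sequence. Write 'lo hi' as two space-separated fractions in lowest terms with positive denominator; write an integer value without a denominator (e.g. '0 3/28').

1/12 1/9

C = [1/36, 5/18, 4/9, 1/2, 23/36, 2/3, 2/3, 7/9, 1]
j=0 picked index 1: u0 ∈ [1/36, 5/18)
j=1 picked index 1: u0 ∈ [-1/12, 1/6)
j=2 picked index 2: u0 ∈ [1/18, 2/9)
j=3 picked index 2: u0 ∈ [-1/18, 1/9)
j=4 picked index 4: u0 ∈ [1/18, 7/36)
j=5 picked index 5: u0 ∈ [1/12, 1/9)
j=6 picked index 7: u0 ∈ [0, 1/9)
j=7 picked index 8: u0 ∈ [0, 2/9)
j=8 picked index 8: u0 ∈ [-1/9, 1/9)
intersection: [1/12, 1/9)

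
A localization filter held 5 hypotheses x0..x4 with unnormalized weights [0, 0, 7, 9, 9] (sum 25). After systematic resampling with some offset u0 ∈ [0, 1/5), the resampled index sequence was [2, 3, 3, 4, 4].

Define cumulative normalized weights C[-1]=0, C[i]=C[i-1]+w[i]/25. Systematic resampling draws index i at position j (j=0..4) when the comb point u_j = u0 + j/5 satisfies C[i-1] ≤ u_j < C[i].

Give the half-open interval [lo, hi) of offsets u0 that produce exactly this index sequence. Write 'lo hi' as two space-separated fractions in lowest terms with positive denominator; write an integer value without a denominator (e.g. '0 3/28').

C = [0, 0, 7/25, 16/25, 1]
j=0 picked index 2: u0 ∈ [0, 7/25)
j=1 picked index 3: u0 ∈ [2/25, 11/25)
j=2 picked index 3: u0 ∈ [-3/25, 6/25)
j=3 picked index 4: u0 ∈ [1/25, 2/5)
j=4 picked index 4: u0 ∈ [-4/25, 1/5)
intersection: [2/25, 1/5)

2/25 1/5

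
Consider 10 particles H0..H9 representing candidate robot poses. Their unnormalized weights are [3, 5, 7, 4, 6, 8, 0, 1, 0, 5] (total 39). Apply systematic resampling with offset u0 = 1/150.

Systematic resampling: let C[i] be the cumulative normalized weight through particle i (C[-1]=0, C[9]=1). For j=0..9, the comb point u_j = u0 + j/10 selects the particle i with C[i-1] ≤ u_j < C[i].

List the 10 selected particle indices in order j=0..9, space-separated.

0 1 2 2 3 4 4 5 5 9

C = [1/13, 8/39, 5/13, 19/39, 25/39, 11/13, 11/13, 34/39, 34/39, 1]
j=0: u_0=1/150 ∈ [0, 1/13) → index 0
j=1: u_1=8/75 ∈ [1/13, 8/39) → index 1
j=2: u_2=31/150 ∈ [8/39, 5/13) → index 2
j=3: u_3=23/75 ∈ [8/39, 5/13) → index 2
j=4: u_4=61/150 ∈ [5/13, 19/39) → index 3
j=5: u_5=38/75 ∈ [19/39, 25/39) → index 4
j=6: u_6=91/150 ∈ [19/39, 25/39) → index 4
j=7: u_7=53/75 ∈ [25/39, 11/13) → index 5
j=8: u_8=121/150 ∈ [25/39, 11/13) → index 5
j=9: u_9=68/75 ∈ [34/39, 1) → index 9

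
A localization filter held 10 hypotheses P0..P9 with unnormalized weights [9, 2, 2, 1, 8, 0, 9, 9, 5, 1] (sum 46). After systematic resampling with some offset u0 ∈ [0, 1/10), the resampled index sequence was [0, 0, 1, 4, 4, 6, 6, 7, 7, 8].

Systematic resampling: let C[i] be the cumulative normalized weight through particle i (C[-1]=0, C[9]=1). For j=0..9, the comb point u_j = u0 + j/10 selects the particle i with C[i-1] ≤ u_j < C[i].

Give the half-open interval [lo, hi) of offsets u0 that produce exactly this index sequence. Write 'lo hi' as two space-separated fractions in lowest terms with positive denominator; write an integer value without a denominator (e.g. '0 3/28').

C = [9/46, 11/46, 13/46, 7/23, 11/23, 11/23, 31/46, 20/23, 45/46, 1]
j=0 picked index 0: u0 ∈ [0, 9/46)
j=1 picked index 0: u0 ∈ [-1/10, 11/115)
j=2 picked index 1: u0 ∈ [-1/230, 9/230)
j=3 picked index 4: u0 ∈ [1/230, 41/230)
j=4 picked index 4: u0 ∈ [-11/115, 9/115)
j=5 picked index 6: u0 ∈ [-1/46, 4/23)
j=6 picked index 6: u0 ∈ [-14/115, 17/230)
j=7 picked index 7: u0 ∈ [-3/115, 39/230)
j=8 picked index 7: u0 ∈ [-29/230, 8/115)
j=9 picked index 8: u0 ∈ [-7/230, 9/115)
intersection: [1/230, 9/230)

1/230 9/230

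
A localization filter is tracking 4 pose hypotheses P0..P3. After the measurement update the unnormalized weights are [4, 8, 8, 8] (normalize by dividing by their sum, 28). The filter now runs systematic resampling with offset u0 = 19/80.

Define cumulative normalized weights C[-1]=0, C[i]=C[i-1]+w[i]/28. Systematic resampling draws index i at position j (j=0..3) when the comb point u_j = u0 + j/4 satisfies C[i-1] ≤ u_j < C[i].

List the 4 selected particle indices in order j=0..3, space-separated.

1 2 3 3

C = [1/7, 3/7, 5/7, 1]
j=0: u_0=19/80 ∈ [1/7, 3/7) → index 1
j=1: u_1=39/80 ∈ [3/7, 5/7) → index 2
j=2: u_2=59/80 ∈ [5/7, 1) → index 3
j=3: u_3=79/80 ∈ [5/7, 1) → index 3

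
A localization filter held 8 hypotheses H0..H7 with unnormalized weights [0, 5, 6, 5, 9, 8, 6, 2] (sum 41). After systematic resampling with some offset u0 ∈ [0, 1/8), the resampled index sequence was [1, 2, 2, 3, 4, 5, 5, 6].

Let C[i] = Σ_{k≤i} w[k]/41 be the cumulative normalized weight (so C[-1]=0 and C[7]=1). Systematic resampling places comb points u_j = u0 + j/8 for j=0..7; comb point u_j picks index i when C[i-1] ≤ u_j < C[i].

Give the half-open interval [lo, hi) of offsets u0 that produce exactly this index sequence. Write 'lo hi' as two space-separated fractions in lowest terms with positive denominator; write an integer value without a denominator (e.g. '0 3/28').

C = [0, 5/41, 11/41, 16/41, 25/41, 33/41, 39/41, 1]
j=0 picked index 1: u0 ∈ [0, 5/41)
j=1 picked index 2: u0 ∈ [-1/328, 47/328)
j=2 picked index 2: u0 ∈ [-21/164, 3/164)
j=3 picked index 3: u0 ∈ [-35/328, 5/328)
j=4 picked index 4: u0 ∈ [-9/82, 9/82)
j=5 picked index 5: u0 ∈ [-5/328, 59/328)
j=6 picked index 5: u0 ∈ [-23/164, 9/164)
j=7 picked index 6: u0 ∈ [-23/328, 25/328)
intersection: [0, 5/328)

0 5/328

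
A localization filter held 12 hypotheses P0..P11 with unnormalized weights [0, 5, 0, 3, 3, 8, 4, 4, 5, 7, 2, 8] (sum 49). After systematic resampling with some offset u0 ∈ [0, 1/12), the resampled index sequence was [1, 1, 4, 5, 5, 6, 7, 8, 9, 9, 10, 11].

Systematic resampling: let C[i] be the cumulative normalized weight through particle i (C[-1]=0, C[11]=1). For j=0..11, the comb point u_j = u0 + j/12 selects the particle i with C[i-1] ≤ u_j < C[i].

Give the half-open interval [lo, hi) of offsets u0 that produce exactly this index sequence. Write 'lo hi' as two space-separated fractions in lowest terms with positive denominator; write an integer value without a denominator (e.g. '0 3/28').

C = [0, 5/49, 5/49, 8/49, 11/49, 19/49, 23/49, 27/49, 32/49, 39/49, 41/49, 1]
j=0 picked index 1: u0 ∈ [0, 5/49)
j=1 picked index 1: u0 ∈ [-1/12, 11/588)
j=2 picked index 4: u0 ∈ [-1/294, 17/294)
j=3 picked index 5: u0 ∈ [-5/196, 27/196)
j=4 picked index 5: u0 ∈ [-16/147, 8/147)
j=5 picked index 6: u0 ∈ [-17/588, 31/588)
j=6 picked index 7: u0 ∈ [-3/98, 5/98)
j=7 picked index 8: u0 ∈ [-19/588, 41/588)
j=8 picked index 9: u0 ∈ [-2/147, 19/147)
j=9 picked index 9: u0 ∈ [-19/196, 9/196)
j=10 picked index 10: u0 ∈ [-11/294, 1/294)
j=11 picked index 11: u0 ∈ [-47/588, 1/12)
intersection: [0, 1/294)

0 1/294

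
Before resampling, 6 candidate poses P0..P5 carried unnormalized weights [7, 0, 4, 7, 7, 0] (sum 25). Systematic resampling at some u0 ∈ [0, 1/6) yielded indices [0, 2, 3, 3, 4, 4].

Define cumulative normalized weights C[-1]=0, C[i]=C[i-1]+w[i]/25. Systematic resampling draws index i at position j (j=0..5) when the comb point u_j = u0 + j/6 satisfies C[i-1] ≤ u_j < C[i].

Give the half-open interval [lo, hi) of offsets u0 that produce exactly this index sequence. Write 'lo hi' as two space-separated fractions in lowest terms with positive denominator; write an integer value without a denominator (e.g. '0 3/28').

17/150 1/6

C = [7/25, 7/25, 11/25, 18/25, 1, 1]
j=0 picked index 0: u0 ∈ [0, 7/25)
j=1 picked index 2: u0 ∈ [17/150, 41/150)
j=2 picked index 3: u0 ∈ [8/75, 29/75)
j=3 picked index 3: u0 ∈ [-3/50, 11/50)
j=4 picked index 4: u0 ∈ [4/75, 1/3)
j=5 picked index 4: u0 ∈ [-17/150, 1/6)
intersection: [17/150, 1/6)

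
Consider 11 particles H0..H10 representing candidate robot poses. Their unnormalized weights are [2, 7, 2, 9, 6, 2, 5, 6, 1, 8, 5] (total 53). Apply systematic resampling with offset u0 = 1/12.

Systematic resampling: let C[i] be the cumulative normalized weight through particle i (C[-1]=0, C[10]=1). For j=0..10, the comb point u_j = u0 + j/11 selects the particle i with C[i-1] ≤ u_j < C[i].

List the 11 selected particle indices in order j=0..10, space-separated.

1 2 3 3 4 6 7 7 9 9 10

C = [2/53, 9/53, 11/53, 20/53, 26/53, 28/53, 33/53, 39/53, 40/53, 48/53, 1]
j=0: u_0=1/12 ∈ [2/53, 9/53) → index 1
j=1: u_1=23/132 ∈ [9/53, 11/53) → index 2
j=2: u_2=35/132 ∈ [11/53, 20/53) → index 3
j=3: u_3=47/132 ∈ [11/53, 20/53) → index 3
j=4: u_4=59/132 ∈ [20/53, 26/53) → index 4
j=5: u_5=71/132 ∈ [28/53, 33/53) → index 6
j=6: u_6=83/132 ∈ [33/53, 39/53) → index 7
j=7: u_7=95/132 ∈ [33/53, 39/53) → index 7
j=8: u_8=107/132 ∈ [40/53, 48/53) → index 9
j=9: u_9=119/132 ∈ [40/53, 48/53) → index 9
j=10: u_10=131/132 ∈ [48/53, 1) → index 10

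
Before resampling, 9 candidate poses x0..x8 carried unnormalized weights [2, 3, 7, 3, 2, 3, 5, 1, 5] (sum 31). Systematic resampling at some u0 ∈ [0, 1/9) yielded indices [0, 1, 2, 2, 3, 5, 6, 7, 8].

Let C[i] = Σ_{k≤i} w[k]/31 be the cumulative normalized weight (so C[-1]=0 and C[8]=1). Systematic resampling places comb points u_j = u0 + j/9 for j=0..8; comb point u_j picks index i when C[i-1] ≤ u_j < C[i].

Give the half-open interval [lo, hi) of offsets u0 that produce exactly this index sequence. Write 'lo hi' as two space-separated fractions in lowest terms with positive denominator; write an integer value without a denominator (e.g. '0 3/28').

8/279 11/279

C = [2/31, 5/31, 12/31, 15/31, 17/31, 20/31, 25/31, 26/31, 1]
j=0 picked index 0: u0 ∈ [0, 2/31)
j=1 picked index 1: u0 ∈ [-13/279, 14/279)
j=2 picked index 2: u0 ∈ [-17/279, 46/279)
j=3 picked index 2: u0 ∈ [-16/93, 5/93)
j=4 picked index 3: u0 ∈ [-16/279, 11/279)
j=5 picked index 5: u0 ∈ [-2/279, 25/279)
j=6 picked index 6: u0 ∈ [-2/93, 13/93)
j=7 picked index 7: u0 ∈ [8/279, 17/279)
j=8 picked index 8: u0 ∈ [-14/279, 1/9)
intersection: [8/279, 11/279)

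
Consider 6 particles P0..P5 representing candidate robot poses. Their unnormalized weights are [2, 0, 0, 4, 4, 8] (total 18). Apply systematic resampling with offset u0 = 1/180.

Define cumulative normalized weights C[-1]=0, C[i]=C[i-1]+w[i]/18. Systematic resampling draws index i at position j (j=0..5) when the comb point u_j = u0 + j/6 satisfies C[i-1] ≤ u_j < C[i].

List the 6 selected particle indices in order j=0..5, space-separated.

C = [1/9, 1/9, 1/9, 1/3, 5/9, 1]
j=0: u_0=1/180 ∈ [0, 1/9) → index 0
j=1: u_1=31/180 ∈ [1/9, 1/3) → index 3
j=2: u_2=61/180 ∈ [1/3, 5/9) → index 4
j=3: u_3=91/180 ∈ [1/3, 5/9) → index 4
j=4: u_4=121/180 ∈ [5/9, 1) → index 5
j=5: u_5=151/180 ∈ [5/9, 1) → index 5

0 3 4 4 5 5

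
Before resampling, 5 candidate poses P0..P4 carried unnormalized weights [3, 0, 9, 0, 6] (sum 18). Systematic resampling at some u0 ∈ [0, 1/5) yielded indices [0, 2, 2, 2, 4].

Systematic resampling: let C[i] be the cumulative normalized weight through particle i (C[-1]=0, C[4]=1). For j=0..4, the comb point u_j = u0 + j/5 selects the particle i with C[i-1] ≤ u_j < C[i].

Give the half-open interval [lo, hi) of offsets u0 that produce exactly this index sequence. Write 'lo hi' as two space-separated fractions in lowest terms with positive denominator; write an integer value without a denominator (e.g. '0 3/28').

C = [1/6, 1/6, 2/3, 2/3, 1]
j=0 picked index 0: u0 ∈ [0, 1/6)
j=1 picked index 2: u0 ∈ [-1/30, 7/15)
j=2 picked index 2: u0 ∈ [-7/30, 4/15)
j=3 picked index 2: u0 ∈ [-13/30, 1/15)
j=4 picked index 4: u0 ∈ [-2/15, 1/5)
intersection: [0, 1/15)

0 1/15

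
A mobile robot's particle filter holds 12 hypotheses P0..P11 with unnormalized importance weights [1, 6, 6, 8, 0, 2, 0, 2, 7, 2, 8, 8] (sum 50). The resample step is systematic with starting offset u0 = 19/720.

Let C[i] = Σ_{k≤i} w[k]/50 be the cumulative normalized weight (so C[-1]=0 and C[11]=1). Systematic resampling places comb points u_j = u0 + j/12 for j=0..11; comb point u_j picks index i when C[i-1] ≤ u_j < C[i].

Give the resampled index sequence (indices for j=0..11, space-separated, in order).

1 1 2 3 3 5 8 8 10 10 11 11

C = [1/50, 7/50, 13/50, 21/50, 21/50, 23/50, 23/50, 1/2, 16/25, 17/25, 21/25, 1]
j=0: u_0=19/720 ∈ [1/50, 7/50) → index 1
j=1: u_1=79/720 ∈ [1/50, 7/50) → index 1
j=2: u_2=139/720 ∈ [7/50, 13/50) → index 2
j=3: u_3=199/720 ∈ [13/50, 21/50) → index 3
j=4: u_4=259/720 ∈ [13/50, 21/50) → index 3
j=5: u_5=319/720 ∈ [21/50, 23/50) → index 5
j=6: u_6=379/720 ∈ [1/2, 16/25) → index 8
j=7: u_7=439/720 ∈ [1/2, 16/25) → index 8
j=8: u_8=499/720 ∈ [17/25, 21/25) → index 10
j=9: u_9=559/720 ∈ [17/25, 21/25) → index 10
j=10: u_10=619/720 ∈ [21/25, 1) → index 11
j=11: u_11=679/720 ∈ [21/25, 1) → index 11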